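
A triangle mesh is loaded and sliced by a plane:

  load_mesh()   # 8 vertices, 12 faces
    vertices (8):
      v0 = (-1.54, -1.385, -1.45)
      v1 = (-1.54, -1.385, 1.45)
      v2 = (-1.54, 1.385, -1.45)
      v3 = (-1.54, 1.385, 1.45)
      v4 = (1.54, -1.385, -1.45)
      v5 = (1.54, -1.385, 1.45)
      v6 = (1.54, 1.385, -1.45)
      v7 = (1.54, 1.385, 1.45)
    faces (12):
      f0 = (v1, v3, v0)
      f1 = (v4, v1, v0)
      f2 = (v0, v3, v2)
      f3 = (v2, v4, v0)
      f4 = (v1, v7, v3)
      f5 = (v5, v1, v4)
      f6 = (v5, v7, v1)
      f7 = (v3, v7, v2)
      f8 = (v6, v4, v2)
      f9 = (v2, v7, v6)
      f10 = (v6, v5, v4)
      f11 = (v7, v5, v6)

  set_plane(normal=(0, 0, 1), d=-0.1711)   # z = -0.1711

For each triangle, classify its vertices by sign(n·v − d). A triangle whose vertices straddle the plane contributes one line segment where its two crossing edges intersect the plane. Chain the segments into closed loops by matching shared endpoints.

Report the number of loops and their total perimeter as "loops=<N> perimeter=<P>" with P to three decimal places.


loops=1 perimeter=11.700

Straddling triangles (8 of 12):
  (v1,v3,v0) [++-] → (-1.54, -0.16343, -0.1711)–(-1.54, -1.385, -0.1711)  len=1.2216
  (v4,v1,v0) [-+-] → (0.18172, -1.385, -0.1711)–(-1.54, -1.385, -0.1711)  len=1.7217
  (v0,v3,v2) [-+-] → (-1.54, -0.16343, -0.1711)–(-1.54, 1.385, -0.1711)  len=1.5484
  (v5,v1,v4) [++-] → (0.18172, -1.385, -0.1711)–(1.54, -1.385, -0.1711)  len=1.3583
  (v3,v7,v2) [++-] → (-0.18172, 1.385, -0.1711)–(-1.54, 1.385, -0.1711)  len=1.3583
  (v2,v7,v6) [-+-] → (-0.18172, 1.385, -0.1711)–(1.54, 1.385, -0.1711)  len=1.7217
  (v6,v5,v4) [-+-] → (1.54, 0.16343, -0.1711)–(1.54, -1.385, -0.1711)  len=1.5484
  (v7,v5,v6) [++-] → (1.54, 0.16343, -0.1711)–(1.54, 1.385, -0.1711)  len=1.2216

Chained into 1 loop(s):
  loop 1: 8 segments, perimeter = 11.7000
Total perimeter = 11.700


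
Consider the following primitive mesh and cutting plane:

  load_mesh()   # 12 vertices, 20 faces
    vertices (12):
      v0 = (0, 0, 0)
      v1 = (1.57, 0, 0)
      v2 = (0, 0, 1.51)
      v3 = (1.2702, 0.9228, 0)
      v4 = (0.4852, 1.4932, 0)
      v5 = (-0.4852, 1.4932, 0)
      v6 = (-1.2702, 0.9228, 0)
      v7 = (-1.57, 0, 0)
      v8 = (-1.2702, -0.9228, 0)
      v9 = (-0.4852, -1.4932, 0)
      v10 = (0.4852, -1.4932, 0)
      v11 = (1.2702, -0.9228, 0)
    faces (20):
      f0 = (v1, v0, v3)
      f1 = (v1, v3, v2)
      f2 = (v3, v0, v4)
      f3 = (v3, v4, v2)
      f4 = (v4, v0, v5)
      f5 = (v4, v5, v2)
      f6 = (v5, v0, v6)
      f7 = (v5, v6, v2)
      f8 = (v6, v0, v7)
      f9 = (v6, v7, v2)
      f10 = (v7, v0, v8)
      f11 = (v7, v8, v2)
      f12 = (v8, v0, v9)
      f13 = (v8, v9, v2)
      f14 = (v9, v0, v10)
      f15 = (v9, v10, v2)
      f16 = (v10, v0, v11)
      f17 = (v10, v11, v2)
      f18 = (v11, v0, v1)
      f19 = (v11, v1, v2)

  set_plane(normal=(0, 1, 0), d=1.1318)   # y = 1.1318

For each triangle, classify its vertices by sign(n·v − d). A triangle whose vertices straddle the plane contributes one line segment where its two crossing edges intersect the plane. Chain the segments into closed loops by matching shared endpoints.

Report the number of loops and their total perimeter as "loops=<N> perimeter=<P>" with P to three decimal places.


loops=1 perimeter=4.131

Straddling triangles (6 of 20):
  (v3,v0,v4) [--+] → (0.367767, 1.1318, 0)–(0.982569, 1.1318, 0)  len=0.6148
  (v3,v4,v2) [-+-] → (0.982569, 1.1318, 0)–(0.367767, 1.1318, 0.365466)  len=0.7152
  (v4,v0,v5) [+-+] → (0.367767, 1.1318, 0)–(-0.367767, 1.1318, 0)  len=0.7355
  (v4,v5,v2) [++-] → (-0.367767, 1.1318, 0.365466)–(0.367767, 1.1318, 0.365466)  len=0.7355
  (v5,v0,v6) [+--] → (-0.367767, 1.1318, 0)–(-0.982569, 1.1318, 0)  len=0.6148
  (v5,v6,v2) [+--] → (-0.982569, 1.1318, 0)–(-0.367767, 1.1318, 0.365466)  len=0.7152

Chained into 1 loop(s):
  loop 1: 6 segments, perimeter = 4.1311
Total perimeter = 4.131


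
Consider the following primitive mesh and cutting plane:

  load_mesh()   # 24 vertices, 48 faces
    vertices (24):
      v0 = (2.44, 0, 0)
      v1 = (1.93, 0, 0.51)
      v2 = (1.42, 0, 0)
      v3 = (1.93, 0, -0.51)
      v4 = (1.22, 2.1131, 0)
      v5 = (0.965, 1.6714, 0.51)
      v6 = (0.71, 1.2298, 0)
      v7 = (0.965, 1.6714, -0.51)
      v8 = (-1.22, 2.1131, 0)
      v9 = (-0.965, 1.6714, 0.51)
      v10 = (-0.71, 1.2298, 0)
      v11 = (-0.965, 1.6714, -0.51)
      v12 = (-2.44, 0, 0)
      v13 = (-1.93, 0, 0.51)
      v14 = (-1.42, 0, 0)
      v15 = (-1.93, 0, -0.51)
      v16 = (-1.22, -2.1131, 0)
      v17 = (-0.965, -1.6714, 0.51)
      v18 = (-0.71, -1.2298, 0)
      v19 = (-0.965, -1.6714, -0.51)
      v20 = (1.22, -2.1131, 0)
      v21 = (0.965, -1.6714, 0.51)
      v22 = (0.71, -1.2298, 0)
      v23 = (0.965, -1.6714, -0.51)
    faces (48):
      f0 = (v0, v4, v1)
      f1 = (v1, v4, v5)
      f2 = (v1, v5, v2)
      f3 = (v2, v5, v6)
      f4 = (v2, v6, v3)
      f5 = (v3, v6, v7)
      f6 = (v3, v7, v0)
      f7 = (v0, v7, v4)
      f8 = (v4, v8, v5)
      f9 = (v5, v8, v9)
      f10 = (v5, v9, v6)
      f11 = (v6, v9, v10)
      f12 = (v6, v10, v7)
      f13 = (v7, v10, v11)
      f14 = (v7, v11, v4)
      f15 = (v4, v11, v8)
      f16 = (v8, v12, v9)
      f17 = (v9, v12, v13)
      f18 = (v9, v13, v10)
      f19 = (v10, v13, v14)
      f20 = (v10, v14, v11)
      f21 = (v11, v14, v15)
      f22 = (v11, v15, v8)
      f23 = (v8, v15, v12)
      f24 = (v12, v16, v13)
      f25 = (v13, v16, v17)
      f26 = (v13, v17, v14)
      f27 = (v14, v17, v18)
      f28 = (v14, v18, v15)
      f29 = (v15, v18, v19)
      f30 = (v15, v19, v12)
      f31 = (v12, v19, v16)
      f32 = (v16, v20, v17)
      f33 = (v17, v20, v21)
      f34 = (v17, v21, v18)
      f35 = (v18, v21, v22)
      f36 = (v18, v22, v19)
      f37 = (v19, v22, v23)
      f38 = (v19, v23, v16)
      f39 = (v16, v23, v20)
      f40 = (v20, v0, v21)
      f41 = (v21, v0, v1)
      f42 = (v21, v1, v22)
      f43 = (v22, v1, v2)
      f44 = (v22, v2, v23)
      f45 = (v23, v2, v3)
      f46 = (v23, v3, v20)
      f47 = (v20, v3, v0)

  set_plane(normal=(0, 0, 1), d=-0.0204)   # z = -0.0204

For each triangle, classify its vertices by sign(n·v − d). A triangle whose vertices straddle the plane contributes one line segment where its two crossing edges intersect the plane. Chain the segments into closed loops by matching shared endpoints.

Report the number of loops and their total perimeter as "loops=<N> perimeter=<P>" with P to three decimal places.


Straddling triangles (24 of 48):
  (v2,v6,v3) [++-] → (0.7588, 1.18061, -0.0204)–(1.4404, 0, -0.0204)  len=1.3632
  (v3,v6,v7) [-+-] → (0.7588, 1.18061, -0.0204)–(0.7202, 1.24746, -0.0204)  len=0.0772
  (v3,v7,v0) [--+] → (2.381, 0.066856, -0.0204)–(2.4196, 0, -0.0204)  len=0.0772
  (v0,v7,v4) [+-+] → (2.381, 0.066856, -0.0204)–(1.2098, 2.09543, -0.0204)  len=2.3424
  (v6,v10,v7) [++-] → (-0.643, 1.24746, -0.0204)–(0.7202, 1.24746, -0.0204)  len=1.3632
  (v7,v10,v11) [-+-] → (-0.643, 1.24746, -0.0204)–(-0.7202, 1.24746, -0.0204)  len=0.0772
  (v7,v11,v4) [--+] → (1.1326, 2.09543, -0.0204)–(1.2098, 2.09543, -0.0204)  len=0.0772
  (v4,v11,v8) [+-+] → (1.1326, 2.09543, -0.0204)–(-1.2098, 2.09543, -0.0204)  len=2.3424
  (v10,v14,v11) [++-] → (-1.4018, 0.066856, -0.0204)–(-0.7202, 1.24746, -0.0204)  len=1.3632
  (v11,v14,v15) [-+-] → (-1.4018, 0.066856, -0.0204)–(-1.4404, 0, -0.0204)  len=0.0772
  (v11,v15,v8) [--+] → (-1.2484, 2.02858, -0.0204)–(-1.2098, 2.09543, -0.0204)  len=0.0772
  (v8,v15,v12) [+-+] → (-1.2484, 2.02858, -0.0204)–(-2.4196, 0, -0.0204)  len=2.3424
  (v14,v18,v15) [++-] → (-0.7588, -1.18061, -0.0204)–(-1.4404, 0, -0.0204)  len=1.3632
  (v15,v18,v19) [-+-] → (-0.7588, -1.18061, -0.0204)–(-0.7202, -1.24746, -0.0204)  len=0.0772
  (v15,v19,v12) [--+] → (-2.381, -0.066856, -0.0204)–(-2.4196, 0, -0.0204)  len=0.0772
  (v12,v19,v16) [+-+] → (-2.381, -0.066856, -0.0204)–(-1.2098, -2.09543, -0.0204)  len=2.3424
  (v18,v22,v19) [++-] → (0.643, -1.24746, -0.0204)–(-0.7202, -1.24746, -0.0204)  len=1.3632
  (v19,v22,v23) [-+-] → (0.643, -1.24746, -0.0204)–(0.7202, -1.24746, -0.0204)  len=0.0772
  (v19,v23,v16) [--+] → (-1.1326, -2.09543, -0.0204)–(-1.2098, -2.09543, -0.0204)  len=0.0772
  (v16,v23,v20) [+-+] → (-1.1326, -2.09543, -0.0204)–(1.2098, -2.09543, -0.0204)  len=2.3424
  (v22,v2,v23) [++-] → (1.4018, -0.066856, -0.0204)–(0.7202, -1.24746, -0.0204)  len=1.3632
  (v23,v2,v3) [-+-] → (1.4018, -0.066856, -0.0204)–(1.4404, 0, -0.0204)  len=0.0772
  (v23,v3,v20) [--+] → (1.2484, -2.02858, -0.0204)–(1.2098, -2.09543, -0.0204)  len=0.0772
  (v20,v3,v0) [+-+] → (1.2484, -2.02858, -0.0204)–(2.4196, 0, -0.0204)  len=2.3424

Chained into 2 loop(s):
  loop 1: 12 segments, perimeter = 8.6425
  loop 2: 12 segments, perimeter = 14.5176
Total perimeter = 23.160

loops=2 perimeter=23.160


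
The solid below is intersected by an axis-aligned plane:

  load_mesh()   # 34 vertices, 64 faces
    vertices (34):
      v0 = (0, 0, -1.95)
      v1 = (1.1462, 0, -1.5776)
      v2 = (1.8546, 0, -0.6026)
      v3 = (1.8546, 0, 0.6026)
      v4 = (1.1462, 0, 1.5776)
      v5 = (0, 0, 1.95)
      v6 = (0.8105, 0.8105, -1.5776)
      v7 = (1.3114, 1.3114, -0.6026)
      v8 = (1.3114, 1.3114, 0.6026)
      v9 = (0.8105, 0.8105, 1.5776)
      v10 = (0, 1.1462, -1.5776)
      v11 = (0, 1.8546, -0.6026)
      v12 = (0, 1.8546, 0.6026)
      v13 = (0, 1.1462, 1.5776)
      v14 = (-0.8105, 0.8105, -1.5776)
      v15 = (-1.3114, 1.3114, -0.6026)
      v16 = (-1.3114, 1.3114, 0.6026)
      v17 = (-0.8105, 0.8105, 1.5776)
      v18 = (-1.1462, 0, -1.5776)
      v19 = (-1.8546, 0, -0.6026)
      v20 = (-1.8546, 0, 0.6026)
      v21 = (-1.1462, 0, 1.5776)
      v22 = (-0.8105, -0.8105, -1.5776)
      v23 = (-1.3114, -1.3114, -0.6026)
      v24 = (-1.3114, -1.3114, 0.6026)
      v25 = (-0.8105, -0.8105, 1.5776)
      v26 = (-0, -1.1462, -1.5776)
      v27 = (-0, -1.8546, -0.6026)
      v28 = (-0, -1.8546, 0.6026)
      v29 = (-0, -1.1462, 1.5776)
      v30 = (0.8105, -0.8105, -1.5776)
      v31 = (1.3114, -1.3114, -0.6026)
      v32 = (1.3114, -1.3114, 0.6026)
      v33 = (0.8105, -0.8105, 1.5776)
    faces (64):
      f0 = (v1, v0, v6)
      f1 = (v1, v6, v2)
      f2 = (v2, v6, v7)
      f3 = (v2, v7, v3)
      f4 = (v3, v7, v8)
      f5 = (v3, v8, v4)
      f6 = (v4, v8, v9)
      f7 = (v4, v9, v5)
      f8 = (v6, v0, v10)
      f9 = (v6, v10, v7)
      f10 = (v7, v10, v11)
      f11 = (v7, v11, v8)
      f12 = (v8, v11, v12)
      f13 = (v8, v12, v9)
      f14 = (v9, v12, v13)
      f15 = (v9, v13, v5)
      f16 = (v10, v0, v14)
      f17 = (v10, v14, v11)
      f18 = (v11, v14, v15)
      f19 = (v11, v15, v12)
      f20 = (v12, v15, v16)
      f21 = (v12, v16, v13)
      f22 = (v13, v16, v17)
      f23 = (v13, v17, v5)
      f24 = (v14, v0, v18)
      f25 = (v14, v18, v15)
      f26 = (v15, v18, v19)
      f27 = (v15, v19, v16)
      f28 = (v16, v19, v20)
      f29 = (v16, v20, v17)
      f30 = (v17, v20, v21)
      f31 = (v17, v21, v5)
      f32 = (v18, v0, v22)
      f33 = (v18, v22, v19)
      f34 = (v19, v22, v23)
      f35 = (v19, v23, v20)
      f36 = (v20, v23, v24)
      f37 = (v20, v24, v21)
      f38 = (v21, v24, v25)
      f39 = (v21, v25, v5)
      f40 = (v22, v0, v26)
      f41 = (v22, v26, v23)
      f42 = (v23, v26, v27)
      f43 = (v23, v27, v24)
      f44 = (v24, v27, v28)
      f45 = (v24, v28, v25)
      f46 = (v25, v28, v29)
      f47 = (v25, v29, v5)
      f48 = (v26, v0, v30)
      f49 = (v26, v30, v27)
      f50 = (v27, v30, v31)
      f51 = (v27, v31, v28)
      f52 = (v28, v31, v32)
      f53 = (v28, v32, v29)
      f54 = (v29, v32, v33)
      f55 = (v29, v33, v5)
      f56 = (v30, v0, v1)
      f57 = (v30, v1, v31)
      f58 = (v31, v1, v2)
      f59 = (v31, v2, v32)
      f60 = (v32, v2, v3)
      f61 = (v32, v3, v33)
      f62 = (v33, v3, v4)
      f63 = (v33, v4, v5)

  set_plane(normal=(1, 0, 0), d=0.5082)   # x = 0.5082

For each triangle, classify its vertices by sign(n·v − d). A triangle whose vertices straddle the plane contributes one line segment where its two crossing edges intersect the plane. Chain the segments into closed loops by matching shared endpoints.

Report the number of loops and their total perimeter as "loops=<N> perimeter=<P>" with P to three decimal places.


Straddling triangles (20 of 64):
  (v1,v0,v6) [+-+] → (0.5082, 0, -1.78489)–(0.5082, 0.5082, -1.7165)  len=0.5128
  (v4,v9,v5) [++-] → (0.5082, 0.5082, 1.7165)–(0.5082, 0, 1.78489)  len=0.5128
  (v6,v0,v10) [+--] → (0.5082, 0.5082, -1.7165)–(0.5082, 0.935709, -1.5776)  len=0.4495
  (v6,v10,v7) [+-+] → (0.5082, 0.935709, -1.5776)–(0.5082, 1.21022, -1.19976)  len=0.4670
  (v7,v10,v11) [+--] → (0.5082, 1.21022, -1.19976)–(0.5082, 1.6441, -0.6026)  len=0.7381
  (v7,v11,v8) [+-+] → (0.5082, 1.6441, -0.6026)–(0.5082, 1.6441, -0.135555)  len=0.4670
  (v8,v11,v12) [+--] → (0.5082, 1.6441, -0.135555)–(0.5082, 1.6441, 0.6026)  len=0.7382
  (v8,v12,v9) [+-+] → (0.5082, 1.6441, 0.6026)–(0.5082, 1.19993, 1.21394)  len=0.7557
  (v9,v12,v13) [+--] → (0.5082, 1.19993, 1.21394)–(0.5082, 0.935709, 1.5776)  len=0.4495
  (v9,v13,v5) [+--] → (0.5082, 0.935709, 1.5776)–(0.5082, 0.5082, 1.7165)  len=0.4495
  (v26,v0,v30) [--+] → (0.5082, -0.5082, -1.7165)–(0.5082, -0.935709, -1.5776)  len=0.4495
  (v26,v30,v27) [-+-] → (0.5082, -0.935709, -1.5776)–(0.5082, -1.19993, -1.21394)  len=0.4495
  (v27,v30,v31) [-++] → (0.5082, -1.19993, -1.21394)–(0.5082, -1.6441, -0.6026)  len=0.7557
  (v27,v31,v28) [-+-] → (0.5082, -1.6441, -0.6026)–(0.5082, -1.6441, 0.135555)  len=0.7382
  (v28,v31,v32) [-++] → (0.5082, -1.6441, 0.135555)–(0.5082, -1.6441, 0.6026)  len=0.4670
  (v28,v32,v29) [-+-] → (0.5082, -1.6441, 0.6026)–(0.5082, -1.21022, 1.19976)  len=0.7381
  (v29,v32,v33) [-++] → (0.5082, -1.21022, 1.19976)–(0.5082, -0.935709, 1.5776)  len=0.4670
  (v29,v33,v5) [-+-] → (0.5082, -0.935709, 1.5776)–(0.5082, -0.5082, 1.7165)  len=0.4495
  (v30,v0,v1) [+-+] → (0.5082, -0.5082, -1.7165)–(0.5082, 0, -1.78489)  len=0.5128
  (v33,v4,v5) [++-] → (0.5082, 0, 1.78489)–(0.5082, -0.5082, 1.7165)  len=0.5128

Chained into 1 loop(s):
  loop 1: 20 segments, perimeter = 11.0802
Total perimeter = 11.080

loops=1 perimeter=11.080


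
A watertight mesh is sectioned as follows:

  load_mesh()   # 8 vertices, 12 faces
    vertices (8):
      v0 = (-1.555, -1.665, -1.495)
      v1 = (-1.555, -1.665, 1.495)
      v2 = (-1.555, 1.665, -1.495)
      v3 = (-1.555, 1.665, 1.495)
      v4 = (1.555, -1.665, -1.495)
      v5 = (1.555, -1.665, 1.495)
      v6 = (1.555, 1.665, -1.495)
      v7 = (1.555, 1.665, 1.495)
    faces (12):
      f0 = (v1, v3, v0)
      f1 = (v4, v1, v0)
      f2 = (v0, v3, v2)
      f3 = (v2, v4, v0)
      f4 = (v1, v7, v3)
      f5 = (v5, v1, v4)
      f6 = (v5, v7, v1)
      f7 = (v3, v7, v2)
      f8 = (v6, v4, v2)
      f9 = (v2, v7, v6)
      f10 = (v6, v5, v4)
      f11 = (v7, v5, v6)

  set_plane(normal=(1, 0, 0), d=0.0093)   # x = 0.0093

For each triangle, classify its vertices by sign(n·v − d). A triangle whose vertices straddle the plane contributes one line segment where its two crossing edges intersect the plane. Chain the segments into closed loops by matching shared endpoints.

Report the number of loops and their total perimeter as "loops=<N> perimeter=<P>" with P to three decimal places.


Straddling triangles (8 of 12):
  (v4,v1,v0) [+--] → (0.0093, -1.665, -0.00894116)–(0.0093, -1.665, -1.495)  len=1.4861
  (v2,v4,v0) [-+-] → (0.0093, -0.00995788, -1.495)–(0.0093, -1.665, -1.495)  len=1.6550
  (v1,v7,v3) [-+-] → (0.0093, 0.00995788, 1.495)–(0.0093, 1.665, 1.495)  len=1.6550
  (v5,v1,v4) [+-+] → (0.0093, -1.665, 1.495)–(0.0093, -1.665, -0.00894116)  len=1.5039
  (v5,v7,v1) [++-] → (0.0093, 0.00995788, 1.495)–(0.0093, -1.665, 1.495)  len=1.6750
  (v3,v7,v2) [-+-] → (0.0093, 1.665, 1.495)–(0.0093, 1.665, 0.00894116)  len=1.4861
  (v6,v4,v2) [++-] → (0.0093, -0.00995788, -1.495)–(0.0093, 1.665, -1.495)  len=1.6750
  (v2,v7,v6) [-++] → (0.0093, 1.665, 0.00894116)–(0.0093, 1.665, -1.495)  len=1.5039

Chained into 1 loop(s):
  loop 1: 8 segments, perimeter = 12.6400
Total perimeter = 12.640

loops=1 perimeter=12.640


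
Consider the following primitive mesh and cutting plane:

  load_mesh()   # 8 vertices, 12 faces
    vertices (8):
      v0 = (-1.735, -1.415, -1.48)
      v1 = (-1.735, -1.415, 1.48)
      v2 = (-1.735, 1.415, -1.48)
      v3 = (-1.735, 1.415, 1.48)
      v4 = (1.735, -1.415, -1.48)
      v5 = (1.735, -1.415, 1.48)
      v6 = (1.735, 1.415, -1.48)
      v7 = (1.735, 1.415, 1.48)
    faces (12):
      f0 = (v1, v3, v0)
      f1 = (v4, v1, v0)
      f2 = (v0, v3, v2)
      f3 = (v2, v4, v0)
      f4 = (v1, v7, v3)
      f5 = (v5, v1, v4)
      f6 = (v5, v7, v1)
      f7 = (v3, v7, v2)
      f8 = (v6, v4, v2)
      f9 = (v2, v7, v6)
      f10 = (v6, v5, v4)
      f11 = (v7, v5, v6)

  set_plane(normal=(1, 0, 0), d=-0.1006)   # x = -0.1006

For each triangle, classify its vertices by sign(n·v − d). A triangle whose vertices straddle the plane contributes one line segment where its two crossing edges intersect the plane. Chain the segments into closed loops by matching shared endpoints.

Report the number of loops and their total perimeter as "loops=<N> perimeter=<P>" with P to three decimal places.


Straddling triangles (8 of 12):
  (v4,v1,v0) [+--] → (-0.1006, -1.415, 0.0858144)–(-0.1006, -1.415, -1.48)  len=1.5658
  (v2,v4,v0) [-+-] → (-0.1006, 0.0820455, -1.48)–(-0.1006, -1.415, -1.48)  len=1.4970
  (v1,v7,v3) [-+-] → (-0.1006, -0.0820455, 1.48)–(-0.1006, 1.415, 1.48)  len=1.4970
  (v5,v1,v4) [+-+] → (-0.1006, -1.415, 1.48)–(-0.1006, -1.415, 0.0858144)  len=1.3942
  (v5,v7,v1) [++-] → (-0.1006, -0.0820455, 1.48)–(-0.1006, -1.415, 1.48)  len=1.3330
  (v3,v7,v2) [-+-] → (-0.1006, 1.415, 1.48)–(-0.1006, 1.415, -0.0858144)  len=1.5658
  (v6,v4,v2) [++-] → (-0.1006, 0.0820455, -1.48)–(-0.1006, 1.415, -1.48)  len=1.3330
  (v2,v7,v6) [-++] → (-0.1006, 1.415, -0.0858144)–(-0.1006, 1.415, -1.48)  len=1.3942

Chained into 1 loop(s):
  loop 1: 8 segments, perimeter = 11.5800
Total perimeter = 11.580

loops=1 perimeter=11.580


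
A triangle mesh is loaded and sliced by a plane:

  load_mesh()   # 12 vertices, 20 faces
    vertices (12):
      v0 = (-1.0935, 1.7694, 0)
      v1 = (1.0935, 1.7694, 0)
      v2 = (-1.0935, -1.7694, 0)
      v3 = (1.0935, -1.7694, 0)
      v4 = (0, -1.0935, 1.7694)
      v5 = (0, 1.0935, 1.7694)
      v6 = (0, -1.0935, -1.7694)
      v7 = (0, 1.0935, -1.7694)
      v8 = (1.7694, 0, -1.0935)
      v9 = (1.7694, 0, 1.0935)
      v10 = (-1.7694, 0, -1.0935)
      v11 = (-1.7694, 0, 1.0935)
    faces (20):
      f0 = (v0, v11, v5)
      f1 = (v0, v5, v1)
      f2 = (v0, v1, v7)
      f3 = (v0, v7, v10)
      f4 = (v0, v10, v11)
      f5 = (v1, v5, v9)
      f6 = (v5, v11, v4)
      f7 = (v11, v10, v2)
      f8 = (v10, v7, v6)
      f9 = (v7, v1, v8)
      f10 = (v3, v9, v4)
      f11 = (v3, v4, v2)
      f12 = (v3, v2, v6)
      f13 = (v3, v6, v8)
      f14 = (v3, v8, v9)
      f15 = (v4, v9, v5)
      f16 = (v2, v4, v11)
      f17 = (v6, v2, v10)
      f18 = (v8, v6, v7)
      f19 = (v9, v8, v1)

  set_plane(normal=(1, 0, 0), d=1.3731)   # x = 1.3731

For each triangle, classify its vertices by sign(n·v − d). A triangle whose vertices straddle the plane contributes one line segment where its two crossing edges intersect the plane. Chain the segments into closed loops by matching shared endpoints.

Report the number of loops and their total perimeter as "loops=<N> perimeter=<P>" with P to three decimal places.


loops=1 perimeter=7.272

Straddling triangles (8 of 20):
  (v1,v5,v9) [--+] → (1.3731, 0.244916, 1.24488)–(1.3731, 1.03745, 0.452349)  len=1.1208
  (v7,v1,v8) [--+] → (1.3731, 1.03745, -0.452349)–(1.3731, 0.244916, -1.24488)  len=1.1208
  (v3,v9,v4) [-+-] → (1.3731, -1.03745, 0.452349)–(1.3731, -0.244916, 1.24488)  len=1.1208
  (v3,v6,v8) [--+] → (1.3731, -0.244916, -1.24488)–(1.3731, -1.03745, -0.452349)  len=1.1208
  (v3,v8,v9) [-++] → (1.3731, -1.03745, -0.452349)–(1.3731, -1.03745, 0.452349)  len=0.9047
  (v4,v9,v5) [-+-] → (1.3731, -0.244916, 1.24488)–(1.3731, 0.244916, 1.24488)  len=0.4898
  (v8,v6,v7) [+--] → (1.3731, -0.244916, -1.24488)–(1.3731, 0.244916, -1.24488)  len=0.4898
  (v9,v8,v1) [++-] → (1.3731, 1.03745, -0.452349)–(1.3731, 1.03745, 0.452349)  len=0.9047

Chained into 1 loop(s):
  loop 1: 8 segments, perimeter = 7.2723
Total perimeter = 7.272


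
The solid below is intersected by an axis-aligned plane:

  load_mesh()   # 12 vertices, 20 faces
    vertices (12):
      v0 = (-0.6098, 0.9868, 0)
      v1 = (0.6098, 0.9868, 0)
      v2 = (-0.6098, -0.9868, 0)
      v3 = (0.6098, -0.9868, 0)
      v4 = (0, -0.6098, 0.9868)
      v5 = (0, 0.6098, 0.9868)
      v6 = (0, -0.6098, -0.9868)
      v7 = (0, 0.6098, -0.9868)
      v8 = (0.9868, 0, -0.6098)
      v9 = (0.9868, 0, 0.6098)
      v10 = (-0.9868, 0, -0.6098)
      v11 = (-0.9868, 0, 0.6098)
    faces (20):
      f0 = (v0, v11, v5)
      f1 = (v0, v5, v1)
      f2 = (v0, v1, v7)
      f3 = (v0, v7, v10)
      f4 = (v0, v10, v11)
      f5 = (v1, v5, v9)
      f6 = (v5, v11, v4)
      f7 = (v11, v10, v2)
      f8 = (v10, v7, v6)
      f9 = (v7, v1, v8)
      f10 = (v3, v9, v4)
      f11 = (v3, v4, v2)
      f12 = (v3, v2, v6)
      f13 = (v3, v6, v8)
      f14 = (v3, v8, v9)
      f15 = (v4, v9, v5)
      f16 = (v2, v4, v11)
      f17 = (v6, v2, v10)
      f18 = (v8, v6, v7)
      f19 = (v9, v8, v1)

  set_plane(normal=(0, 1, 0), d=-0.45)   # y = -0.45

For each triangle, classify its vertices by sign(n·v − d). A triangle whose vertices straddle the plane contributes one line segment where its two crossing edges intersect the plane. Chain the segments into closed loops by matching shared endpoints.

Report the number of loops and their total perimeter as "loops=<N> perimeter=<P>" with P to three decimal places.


loops=1 perimeter=5.581

Straddling triangles (10 of 20):
  (v5,v11,v4) [++-] → (-0.258594, -0.45, 0.888006)–(0, -0.45, 0.9868)  len=0.2768
  (v11,v10,v2) [++-] → (-0.814881, -0.45, -0.331719)–(-0.814881, -0.45, 0.331719)  len=0.6634
  (v10,v7,v6) [++-] → (0, -0.45, -0.9868)–(-0.258594, -0.45, -0.888006)  len=0.2768
  (v3,v9,v4) [-+-] → (0.814881, -0.45, 0.331719)–(0.258594, -0.45, 0.888006)  len=0.7867
  (v3,v6,v8) [--+] → (0.258594, -0.45, -0.888006)–(0.814881, -0.45, -0.331719)  len=0.7867
  (v3,v8,v9) [-++] → (0.814881, -0.45, -0.331719)–(0.814881, -0.45, 0.331719)  len=0.6634
  (v4,v9,v5) [-++] → (0.258594, -0.45, 0.888006)–(0, -0.45, 0.9868)  len=0.2768
  (v2,v4,v11) [--+] → (-0.258594, -0.45, 0.888006)–(-0.814881, -0.45, 0.331719)  len=0.7867
  (v6,v2,v10) [--+] → (-0.814881, -0.45, -0.331719)–(-0.258594, -0.45, -0.888006)  len=0.7867
  (v8,v6,v7) [+-+] → (0.258594, -0.45, -0.888006)–(0, -0.45, -0.9868)  len=0.2768

Chained into 1 loop(s):
  loop 1: 10 segments, perimeter = 5.5810
Total perimeter = 5.581


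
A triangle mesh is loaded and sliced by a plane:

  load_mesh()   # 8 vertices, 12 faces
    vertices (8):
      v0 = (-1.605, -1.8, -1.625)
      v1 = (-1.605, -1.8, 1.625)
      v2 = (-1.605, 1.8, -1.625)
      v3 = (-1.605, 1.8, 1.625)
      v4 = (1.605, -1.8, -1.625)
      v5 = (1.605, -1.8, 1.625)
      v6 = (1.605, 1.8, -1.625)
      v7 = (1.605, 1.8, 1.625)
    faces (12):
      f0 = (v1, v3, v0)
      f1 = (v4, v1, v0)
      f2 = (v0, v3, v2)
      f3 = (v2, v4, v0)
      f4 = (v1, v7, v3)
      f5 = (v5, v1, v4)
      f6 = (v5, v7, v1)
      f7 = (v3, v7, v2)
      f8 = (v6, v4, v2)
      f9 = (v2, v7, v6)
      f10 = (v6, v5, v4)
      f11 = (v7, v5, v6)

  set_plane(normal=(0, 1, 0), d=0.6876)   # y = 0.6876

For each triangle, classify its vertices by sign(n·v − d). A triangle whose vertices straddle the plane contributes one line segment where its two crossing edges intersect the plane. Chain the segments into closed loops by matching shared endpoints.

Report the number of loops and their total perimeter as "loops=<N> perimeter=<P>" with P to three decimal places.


loops=1 perimeter=12.920

Straddling triangles (8 of 12):
  (v1,v3,v0) [-+-] → (-1.605, 0.6876, 1.625)–(-1.605, 0.6876, 0.62075)  len=1.0043
  (v0,v3,v2) [-++] → (-1.605, 0.6876, 0.62075)–(-1.605, 0.6876, -1.625)  len=2.2457
  (v2,v4,v0) [+--] → (-0.61311, 0.6876, -1.625)–(-1.605, 0.6876, -1.625)  len=0.9919
  (v1,v7,v3) [-++] → (0.61311, 0.6876, 1.625)–(-1.605, 0.6876, 1.625)  len=2.2181
  (v5,v7,v1) [-+-] → (1.605, 0.6876, 1.625)–(0.61311, 0.6876, 1.625)  len=0.9919
  (v6,v4,v2) [+-+] → (1.605, 0.6876, -1.625)–(-0.61311, 0.6876, -1.625)  len=2.2181
  (v6,v5,v4) [+--] → (1.605, 0.6876, -0.62075)–(1.605, 0.6876, -1.625)  len=1.0043
  (v7,v5,v6) [+-+] → (1.605, 0.6876, 1.625)–(1.605, 0.6876, -0.62075)  len=2.2457

Chained into 1 loop(s):
  loop 1: 8 segments, perimeter = 12.9200
Total perimeter = 12.920


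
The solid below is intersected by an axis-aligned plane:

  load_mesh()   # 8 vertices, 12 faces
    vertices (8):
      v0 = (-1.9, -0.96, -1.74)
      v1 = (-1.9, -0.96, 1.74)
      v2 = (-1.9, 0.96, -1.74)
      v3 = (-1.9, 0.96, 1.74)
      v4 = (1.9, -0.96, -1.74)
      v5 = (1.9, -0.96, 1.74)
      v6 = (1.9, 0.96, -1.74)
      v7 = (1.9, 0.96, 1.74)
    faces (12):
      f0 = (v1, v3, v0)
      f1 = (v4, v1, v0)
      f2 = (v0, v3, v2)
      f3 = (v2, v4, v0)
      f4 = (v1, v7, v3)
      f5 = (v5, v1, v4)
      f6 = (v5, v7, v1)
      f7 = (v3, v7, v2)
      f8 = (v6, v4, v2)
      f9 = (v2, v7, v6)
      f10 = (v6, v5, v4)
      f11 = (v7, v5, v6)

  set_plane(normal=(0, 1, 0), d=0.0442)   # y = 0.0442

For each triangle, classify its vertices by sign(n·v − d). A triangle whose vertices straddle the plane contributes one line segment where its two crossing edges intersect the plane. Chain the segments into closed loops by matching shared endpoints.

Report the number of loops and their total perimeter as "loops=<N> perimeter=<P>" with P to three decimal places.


Straddling triangles (8 of 12):
  (v1,v3,v0) [-+-] → (-1.9, 0.0442, 1.74)–(-1.9, 0.0442, 0.0801125)  len=1.6599
  (v0,v3,v2) [-++] → (-1.9, 0.0442, 0.0801125)–(-1.9, 0.0442, -1.74)  len=1.8201
  (v2,v4,v0) [+--] → (-0.0874792, 0.0442, -1.74)–(-1.9, 0.0442, -1.74)  len=1.8125
  (v1,v7,v3) [-++] → (0.0874792, 0.0442, 1.74)–(-1.9, 0.0442, 1.74)  len=1.9875
  (v5,v7,v1) [-+-] → (1.9, 0.0442, 1.74)–(0.0874792, 0.0442, 1.74)  len=1.8125
  (v6,v4,v2) [+-+] → (1.9, 0.0442, -1.74)–(-0.0874792, 0.0442, -1.74)  len=1.9875
  (v6,v5,v4) [+--] → (1.9, 0.0442, -0.0801125)–(1.9, 0.0442, -1.74)  len=1.6599
  (v7,v5,v6) [+-+] → (1.9, 0.0442, 1.74)–(1.9, 0.0442, -0.0801125)  len=1.8201

Chained into 1 loop(s):
  loop 1: 8 segments, perimeter = 14.5600
Total perimeter = 14.560

loops=1 perimeter=14.560


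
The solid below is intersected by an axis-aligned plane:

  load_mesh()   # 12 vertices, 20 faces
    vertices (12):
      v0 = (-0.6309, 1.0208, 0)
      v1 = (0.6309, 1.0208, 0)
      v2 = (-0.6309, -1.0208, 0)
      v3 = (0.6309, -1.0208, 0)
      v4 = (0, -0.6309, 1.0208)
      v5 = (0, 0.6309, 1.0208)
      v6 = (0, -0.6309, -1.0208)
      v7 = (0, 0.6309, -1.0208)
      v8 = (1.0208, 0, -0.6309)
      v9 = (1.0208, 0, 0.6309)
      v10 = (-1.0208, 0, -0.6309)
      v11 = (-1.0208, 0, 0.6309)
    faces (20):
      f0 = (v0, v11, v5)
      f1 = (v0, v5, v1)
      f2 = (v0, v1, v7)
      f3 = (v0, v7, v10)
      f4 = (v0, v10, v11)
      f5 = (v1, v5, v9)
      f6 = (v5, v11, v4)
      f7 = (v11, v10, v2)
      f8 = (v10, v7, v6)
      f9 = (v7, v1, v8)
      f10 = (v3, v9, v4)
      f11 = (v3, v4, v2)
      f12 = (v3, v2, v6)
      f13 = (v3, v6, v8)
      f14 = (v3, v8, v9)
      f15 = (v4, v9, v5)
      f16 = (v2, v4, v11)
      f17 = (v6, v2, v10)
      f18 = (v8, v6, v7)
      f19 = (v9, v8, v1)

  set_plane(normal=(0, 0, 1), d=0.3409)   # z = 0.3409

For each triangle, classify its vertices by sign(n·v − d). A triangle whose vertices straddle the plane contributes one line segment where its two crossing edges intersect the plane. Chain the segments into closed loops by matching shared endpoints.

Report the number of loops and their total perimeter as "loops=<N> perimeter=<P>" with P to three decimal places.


loops=1 perimeter=6.074

Straddling triangles (10 of 20):
  (v0,v11,v5) [-++] → (-0.841578, 0.469222, 0.3409)–(-0.420209, 0.890591, 0.3409)  len=0.5959
  (v0,v5,v1) [-+-] → (-0.420209, 0.890591, 0.3409)–(0.420209, 0.890591, 0.3409)  len=0.8404
  (v0,v10,v11) [--+] → (-1.0208, 0, 0.3409)–(-0.841578, 0.469222, 0.3409)  len=0.5023
  (v1,v5,v9) [-++] → (0.420209, 0.890591, 0.3409)–(0.841578, 0.469222, 0.3409)  len=0.5959
  (v11,v10,v2) [+--] → (-1.0208, 0, 0.3409)–(-0.841578, -0.469222, 0.3409)  len=0.5023
  (v3,v9,v4) [-++] → (0.841578, -0.469222, 0.3409)–(0.420209, -0.890591, 0.3409)  len=0.5959
  (v3,v4,v2) [-+-] → (0.420209, -0.890591, 0.3409)–(-0.420209, -0.890591, 0.3409)  len=0.8404
  (v3,v8,v9) [--+] → (1.0208, 0, 0.3409)–(0.841578, -0.469222, 0.3409)  len=0.5023
  (v2,v4,v11) [-++] → (-0.420209, -0.890591, 0.3409)–(-0.841578, -0.469222, 0.3409)  len=0.5959
  (v9,v8,v1) [+--] → (1.0208, 0, 0.3409)–(0.841578, 0.469222, 0.3409)  len=0.5023

Chained into 1 loop(s):
  loop 1: 10 segments, perimeter = 6.0736
Total perimeter = 6.074


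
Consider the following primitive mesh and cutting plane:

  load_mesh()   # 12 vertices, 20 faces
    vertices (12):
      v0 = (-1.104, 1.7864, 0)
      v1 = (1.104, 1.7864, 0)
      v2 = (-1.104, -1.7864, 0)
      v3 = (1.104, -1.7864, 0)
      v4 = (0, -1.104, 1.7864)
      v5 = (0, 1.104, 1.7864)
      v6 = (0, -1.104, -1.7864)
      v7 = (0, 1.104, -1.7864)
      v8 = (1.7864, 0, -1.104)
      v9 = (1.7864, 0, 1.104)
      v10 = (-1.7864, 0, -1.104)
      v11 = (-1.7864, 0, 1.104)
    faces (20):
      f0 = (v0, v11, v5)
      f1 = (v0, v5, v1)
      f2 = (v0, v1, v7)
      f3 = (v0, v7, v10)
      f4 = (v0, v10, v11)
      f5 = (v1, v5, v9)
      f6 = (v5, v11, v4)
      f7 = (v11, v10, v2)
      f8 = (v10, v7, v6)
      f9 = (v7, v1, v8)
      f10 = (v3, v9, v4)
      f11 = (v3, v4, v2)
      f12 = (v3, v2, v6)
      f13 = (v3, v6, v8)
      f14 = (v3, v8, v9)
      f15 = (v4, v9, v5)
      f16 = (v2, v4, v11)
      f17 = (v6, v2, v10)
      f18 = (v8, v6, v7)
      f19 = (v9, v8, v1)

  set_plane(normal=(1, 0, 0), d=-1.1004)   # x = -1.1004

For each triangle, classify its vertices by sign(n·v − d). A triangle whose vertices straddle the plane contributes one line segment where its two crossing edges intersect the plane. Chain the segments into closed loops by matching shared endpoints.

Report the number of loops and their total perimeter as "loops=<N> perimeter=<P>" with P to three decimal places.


Straddling triangles (10 of 20):
  (v0,v11,v5) [--+] → (-1.1004, 0.42395, 1.36605)–(-1.1004, 1.78417, 0.00582522)  len=1.9236
  (v0,v5,v1) [-++] → (-1.1004, 1.78417, 0.00582522)–(-1.1004, 1.7864, 0)  len=0.0062
  (v0,v1,v7) [-++] → (-1.1004, 1.7864, 0)–(-1.1004, 1.78417, -0.00582522)  len=0.0062
  (v0,v7,v10) [-+-] → (-1.1004, 1.78417, -0.00582522)–(-1.1004, 0.42395, -1.36605)  len=1.9236
  (v5,v11,v4) [+-+] → (-1.1004, 0.42395, 1.36605)–(-1.1004, -0.42395, 1.36605)  len=0.8479
  (v10,v7,v6) [-++] → (-1.1004, 0.42395, -1.36605)–(-1.1004, -0.42395, -1.36605)  len=0.8479
  (v3,v4,v2) [++-] → (-1.1004, -1.78417, 0.00582522)–(-1.1004, -1.7864, 0)  len=0.0062
  (v3,v2,v6) [+-+] → (-1.1004, -1.7864, 0)–(-1.1004, -1.78417, -0.00582522)  len=0.0062
  (v2,v4,v11) [-+-] → (-1.1004, -1.78417, 0.00582522)–(-1.1004, -0.42395, 1.36605)  len=1.9236
  (v6,v2,v10) [+--] → (-1.1004, -1.78417, -0.00582522)–(-1.1004, -0.42395, -1.36605)  len=1.9236

Chained into 1 loop(s):
  loop 1: 10 segments, perimeter = 9.4153
Total perimeter = 9.415

loops=1 perimeter=9.415


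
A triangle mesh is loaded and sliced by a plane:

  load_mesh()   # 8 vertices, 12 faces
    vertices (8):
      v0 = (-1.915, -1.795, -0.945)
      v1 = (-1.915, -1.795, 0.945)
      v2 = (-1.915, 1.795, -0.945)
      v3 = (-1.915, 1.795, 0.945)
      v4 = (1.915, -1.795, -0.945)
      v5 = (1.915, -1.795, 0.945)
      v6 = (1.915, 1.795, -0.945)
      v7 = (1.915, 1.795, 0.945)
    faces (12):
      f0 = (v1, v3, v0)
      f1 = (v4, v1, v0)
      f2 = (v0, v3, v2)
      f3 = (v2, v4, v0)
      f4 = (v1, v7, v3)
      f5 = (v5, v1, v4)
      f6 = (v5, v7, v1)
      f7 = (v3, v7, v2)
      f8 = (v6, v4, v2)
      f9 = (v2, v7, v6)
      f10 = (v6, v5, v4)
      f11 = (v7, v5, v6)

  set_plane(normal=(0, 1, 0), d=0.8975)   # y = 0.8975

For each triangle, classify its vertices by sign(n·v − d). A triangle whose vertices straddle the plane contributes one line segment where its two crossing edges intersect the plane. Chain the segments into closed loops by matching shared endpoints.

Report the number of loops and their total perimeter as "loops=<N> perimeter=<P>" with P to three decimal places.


loops=1 perimeter=11.440

Straddling triangles (8 of 12):
  (v1,v3,v0) [-+-] → (-1.915, 0.8975, 0.945)–(-1.915, 0.8975, 0.4725)  len=0.4725
  (v0,v3,v2) [-++] → (-1.915, 0.8975, 0.4725)–(-1.915, 0.8975, -0.945)  len=1.4175
  (v2,v4,v0) [+--] → (-0.9575, 0.8975, -0.945)–(-1.915, 0.8975, -0.945)  len=0.9575
  (v1,v7,v3) [-++] → (0.9575, 0.8975, 0.945)–(-1.915, 0.8975, 0.945)  len=2.8725
  (v5,v7,v1) [-+-] → (1.915, 0.8975, 0.945)–(0.9575, 0.8975, 0.945)  len=0.9575
  (v6,v4,v2) [+-+] → (1.915, 0.8975, -0.945)–(-0.9575, 0.8975, -0.945)  len=2.8725
  (v6,v5,v4) [+--] → (1.915, 0.8975, -0.4725)–(1.915, 0.8975, -0.945)  len=0.4725
  (v7,v5,v6) [+-+] → (1.915, 0.8975, 0.945)–(1.915, 0.8975, -0.4725)  len=1.4175

Chained into 1 loop(s):
  loop 1: 8 segments, perimeter = 11.4400
Total perimeter = 11.440


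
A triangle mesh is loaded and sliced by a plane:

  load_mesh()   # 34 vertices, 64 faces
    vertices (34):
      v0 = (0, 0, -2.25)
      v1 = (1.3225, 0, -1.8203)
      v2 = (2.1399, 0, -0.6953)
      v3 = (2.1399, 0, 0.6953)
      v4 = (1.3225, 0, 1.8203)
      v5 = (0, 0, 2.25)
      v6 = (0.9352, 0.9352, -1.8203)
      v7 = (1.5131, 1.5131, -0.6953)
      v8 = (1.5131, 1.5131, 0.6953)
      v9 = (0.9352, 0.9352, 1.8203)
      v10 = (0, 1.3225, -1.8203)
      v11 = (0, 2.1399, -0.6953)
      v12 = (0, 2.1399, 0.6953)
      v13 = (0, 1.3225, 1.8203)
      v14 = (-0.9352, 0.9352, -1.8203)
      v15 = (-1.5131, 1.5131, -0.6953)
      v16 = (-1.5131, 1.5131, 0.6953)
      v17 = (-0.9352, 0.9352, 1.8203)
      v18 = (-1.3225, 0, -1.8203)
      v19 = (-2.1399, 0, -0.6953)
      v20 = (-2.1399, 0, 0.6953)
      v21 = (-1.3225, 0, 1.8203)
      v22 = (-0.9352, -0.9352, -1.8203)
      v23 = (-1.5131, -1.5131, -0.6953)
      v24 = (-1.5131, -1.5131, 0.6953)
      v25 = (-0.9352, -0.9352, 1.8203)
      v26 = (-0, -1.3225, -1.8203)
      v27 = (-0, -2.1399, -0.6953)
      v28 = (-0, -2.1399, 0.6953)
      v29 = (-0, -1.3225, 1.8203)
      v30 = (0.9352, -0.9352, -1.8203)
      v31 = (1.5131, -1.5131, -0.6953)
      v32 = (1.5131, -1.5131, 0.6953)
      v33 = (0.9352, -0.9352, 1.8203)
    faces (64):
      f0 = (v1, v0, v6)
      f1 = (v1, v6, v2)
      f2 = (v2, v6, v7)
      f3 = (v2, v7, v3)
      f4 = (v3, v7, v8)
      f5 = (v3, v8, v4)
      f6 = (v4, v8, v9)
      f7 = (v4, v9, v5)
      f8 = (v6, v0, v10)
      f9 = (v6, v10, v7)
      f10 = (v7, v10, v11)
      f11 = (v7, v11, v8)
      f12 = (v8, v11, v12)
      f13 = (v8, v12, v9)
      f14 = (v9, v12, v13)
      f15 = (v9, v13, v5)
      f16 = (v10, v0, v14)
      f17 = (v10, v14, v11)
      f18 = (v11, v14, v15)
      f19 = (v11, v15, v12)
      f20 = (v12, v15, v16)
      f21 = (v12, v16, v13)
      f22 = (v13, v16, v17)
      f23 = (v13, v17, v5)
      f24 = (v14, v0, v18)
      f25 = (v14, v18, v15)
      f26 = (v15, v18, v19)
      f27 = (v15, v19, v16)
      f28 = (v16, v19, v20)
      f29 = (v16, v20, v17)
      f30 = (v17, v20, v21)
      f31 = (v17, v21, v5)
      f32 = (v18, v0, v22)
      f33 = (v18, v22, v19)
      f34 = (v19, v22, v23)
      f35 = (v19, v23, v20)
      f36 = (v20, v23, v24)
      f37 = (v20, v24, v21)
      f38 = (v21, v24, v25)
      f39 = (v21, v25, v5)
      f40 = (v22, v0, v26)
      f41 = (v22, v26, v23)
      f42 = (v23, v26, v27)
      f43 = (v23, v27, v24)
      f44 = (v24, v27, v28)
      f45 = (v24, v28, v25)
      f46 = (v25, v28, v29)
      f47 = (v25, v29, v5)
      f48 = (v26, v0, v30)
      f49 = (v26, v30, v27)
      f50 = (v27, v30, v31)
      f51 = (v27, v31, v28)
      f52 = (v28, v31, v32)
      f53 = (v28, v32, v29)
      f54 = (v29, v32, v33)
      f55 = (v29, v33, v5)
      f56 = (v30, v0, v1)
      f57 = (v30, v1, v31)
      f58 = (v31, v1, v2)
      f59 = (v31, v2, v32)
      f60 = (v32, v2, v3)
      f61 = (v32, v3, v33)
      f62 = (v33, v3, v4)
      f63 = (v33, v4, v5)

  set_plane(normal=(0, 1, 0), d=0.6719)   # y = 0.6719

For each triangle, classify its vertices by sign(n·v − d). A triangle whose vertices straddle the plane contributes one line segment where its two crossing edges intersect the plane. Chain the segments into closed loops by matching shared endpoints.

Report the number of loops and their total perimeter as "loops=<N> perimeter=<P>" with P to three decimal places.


Straddling triangles (20 of 64):
  (v1,v0,v6) [--+] → (0.6719, 0.6719, -1.94128)–(1.04424, 0.6719, -1.8203)  len=0.3915
  (v1,v6,v2) [-+-] → (1.04424, 0.6719, -1.8203)–(1.27438, 0.6719, -1.50356)  len=0.3915
  (v2,v6,v7) [-++] → (1.27438, 0.6719, -1.50356)–(1.86157, 0.6719, -0.6953)  len=0.9990
  (v2,v7,v3) [-+-] → (1.86157, 0.6719, -0.6953)–(1.86157, 0.6719, 0.0777968)  len=0.7731
  (v3,v7,v8) [-++] → (1.86157, 0.6719, 0.0777968)–(1.86157, 0.6719, 0.6953)  len=0.6175
  (v3,v8,v4) [-+-] → (1.86157, 0.6719, 0.6953)–(1.40714, 0.6719, 1.32074)  len=0.7731
  (v4,v8,v9) [-++] → (1.40714, 0.6719, 1.32074)–(1.04424, 0.6719, 1.8203)  len=0.6175
  (v4,v9,v5) [-+-] → (1.04424, 0.6719, 1.8203)–(0.6719, 0.6719, 1.94128)  len=0.3915
  (v6,v0,v10) [+-+] → (0.6719, 0.6719, -1.94128)–(0, 0.6719, -2.03169)  len=0.6780
  (v9,v13,v5) [++-] → (0, 0.6719, 2.03169)–(0.6719, 0.6719, 1.94128)  len=0.6780
  (v10,v0,v14) [+-+] → (0, 0.6719, -2.03169)–(-0.6719, 0.6719, -1.94128)  len=0.6780
  (v13,v17,v5) [++-] → (-0.6719, 0.6719, 1.94128)–(0, 0.6719, 2.03169)  len=0.6780
  (v14,v0,v18) [+--] → (-0.6719, 0.6719, -1.94128)–(-1.04424, 0.6719, -1.8203)  len=0.3915
  (v14,v18,v15) [+-+] → (-1.04424, 0.6719, -1.8203)–(-1.40714, 0.6719, -1.32074)  len=0.6175
  (v15,v18,v19) [+--] → (-1.40714, 0.6719, -1.32074)–(-1.86157, 0.6719, -0.6953)  len=0.7731
  (v15,v19,v16) [+-+] → (-1.86157, 0.6719, -0.6953)–(-1.86157, 0.6719, -0.0777968)  len=0.6175
  (v16,v19,v20) [+--] → (-1.86157, 0.6719, -0.0777968)–(-1.86157, 0.6719, 0.6953)  len=0.7731
  (v16,v20,v17) [+-+] → (-1.86157, 0.6719, 0.6953)–(-1.27438, 0.6719, 1.50356)  len=0.9990
  (v17,v20,v21) [+--] → (-1.27438, 0.6719, 1.50356)–(-1.04424, 0.6719, 1.8203)  len=0.3915
  (v17,v21,v5) [+--] → (-1.04424, 0.6719, 1.8203)–(-0.6719, 0.6719, 1.94128)  len=0.3915

Chained into 1 loop(s):
  loop 1: 20 segments, perimeter = 12.6213
Total perimeter = 12.621

loops=1 perimeter=12.621


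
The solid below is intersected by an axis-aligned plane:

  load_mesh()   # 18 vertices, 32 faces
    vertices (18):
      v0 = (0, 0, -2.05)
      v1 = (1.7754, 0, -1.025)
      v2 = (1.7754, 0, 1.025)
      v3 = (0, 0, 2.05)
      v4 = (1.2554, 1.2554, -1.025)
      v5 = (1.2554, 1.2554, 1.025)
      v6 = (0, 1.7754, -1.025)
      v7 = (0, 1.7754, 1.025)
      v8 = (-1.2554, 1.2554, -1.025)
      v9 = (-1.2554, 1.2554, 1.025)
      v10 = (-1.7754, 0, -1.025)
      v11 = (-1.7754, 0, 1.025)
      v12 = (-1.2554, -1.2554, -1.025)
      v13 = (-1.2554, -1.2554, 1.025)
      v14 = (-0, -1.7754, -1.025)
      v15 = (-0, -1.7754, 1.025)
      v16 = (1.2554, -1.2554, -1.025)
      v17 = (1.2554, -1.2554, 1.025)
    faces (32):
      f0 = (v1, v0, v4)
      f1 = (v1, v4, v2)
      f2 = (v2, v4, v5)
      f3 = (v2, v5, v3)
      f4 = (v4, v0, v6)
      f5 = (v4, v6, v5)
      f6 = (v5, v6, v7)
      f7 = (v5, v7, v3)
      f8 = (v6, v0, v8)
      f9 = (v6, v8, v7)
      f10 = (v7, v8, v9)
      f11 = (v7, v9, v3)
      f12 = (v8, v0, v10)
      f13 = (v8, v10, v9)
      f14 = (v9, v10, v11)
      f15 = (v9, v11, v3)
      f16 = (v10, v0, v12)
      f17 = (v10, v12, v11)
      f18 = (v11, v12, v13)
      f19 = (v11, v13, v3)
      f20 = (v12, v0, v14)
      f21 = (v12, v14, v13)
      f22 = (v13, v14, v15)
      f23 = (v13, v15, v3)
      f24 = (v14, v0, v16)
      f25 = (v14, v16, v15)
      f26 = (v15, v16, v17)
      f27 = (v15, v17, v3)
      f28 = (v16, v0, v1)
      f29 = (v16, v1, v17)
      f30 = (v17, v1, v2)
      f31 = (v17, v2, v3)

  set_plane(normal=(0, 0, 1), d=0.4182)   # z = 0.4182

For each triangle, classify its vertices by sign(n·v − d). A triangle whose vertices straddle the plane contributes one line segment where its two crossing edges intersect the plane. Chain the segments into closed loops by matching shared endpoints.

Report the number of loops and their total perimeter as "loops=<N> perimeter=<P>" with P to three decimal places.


loops=1 perimeter=10.871

Straddling triangles (16 of 32):
  (v1,v4,v2) [--+] → (1.62148, 0.371598, 0.4182)–(1.7754, 0, 0.4182)  len=0.4022
  (v2,v4,v5) [+-+] → (1.62148, 0.371598, 0.4182)–(1.2554, 1.2554, 0.4182)  len=0.9566
  (v4,v6,v5) [--+] → (0.883802, 1.40932, 0.4182)–(1.2554, 1.2554, 0.4182)  len=0.4022
  (v5,v6,v7) [+-+] → (0.883802, 1.40932, 0.4182)–(0, 1.7754, 0.4182)  len=0.9566
  (v6,v8,v7) [--+] → (-0.371598, 1.62148, 0.4182)–(0, 1.7754, 0.4182)  len=0.4022
  (v7,v8,v9) [+-+] → (-0.371598, 1.62148, 0.4182)–(-1.2554, 1.2554, 0.4182)  len=0.9566
  (v8,v10,v9) [--+] → (-1.40932, 0.883802, 0.4182)–(-1.2554, 1.2554, 0.4182)  len=0.4022
  (v9,v10,v11) [+-+] → (-1.40932, 0.883802, 0.4182)–(-1.7754, 0, 0.4182)  len=0.9566
  (v10,v12,v11) [--+] → (-1.62148, -0.371598, 0.4182)–(-1.7754, 0, 0.4182)  len=0.4022
  (v11,v12,v13) [+-+] → (-1.62148, -0.371598, 0.4182)–(-1.2554, -1.2554, 0.4182)  len=0.9566
  (v12,v14,v13) [--+] → (-0.883802, -1.40932, 0.4182)–(-1.2554, -1.2554, 0.4182)  len=0.4022
  (v13,v14,v15) [+-+] → (-0.883802, -1.40932, 0.4182)–(0, -1.7754, 0.4182)  len=0.9566
  (v14,v16,v15) [--+] → (0.371598, -1.62148, 0.4182)–(0, -1.7754, 0.4182)  len=0.4022
  (v15,v16,v17) [+-+] → (0.371598, -1.62148, 0.4182)–(1.2554, -1.2554, 0.4182)  len=0.9566
  (v16,v1,v17) [--+] → (1.40932, -0.883802, 0.4182)–(1.2554, -1.2554, 0.4182)  len=0.4022
  (v17,v1,v2) [+-+] → (1.40932, -0.883802, 0.4182)–(1.7754, 0, 0.4182)  len=0.9566

Chained into 1 loop(s):
  loop 1: 16 segments, perimeter = 10.8707
Total perimeter = 10.871
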